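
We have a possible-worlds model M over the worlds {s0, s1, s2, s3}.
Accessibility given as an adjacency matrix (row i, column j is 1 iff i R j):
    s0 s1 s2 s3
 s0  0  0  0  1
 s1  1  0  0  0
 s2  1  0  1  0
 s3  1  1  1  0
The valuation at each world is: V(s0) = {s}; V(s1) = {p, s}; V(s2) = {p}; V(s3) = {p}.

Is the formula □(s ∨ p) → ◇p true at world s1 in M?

Recall that □ψ holds at a world iff ψ holds at every accessible world, and ◇ψ holds iff ψ holds at some accessible world.
At s1: □(s ∨ p) is true, ◇p is false, so □(s ∨ p) → ◇p is false.
  At s1: □(s ∨ p) requires s ∨ p at every successor {s0}.
    At s0: s ∨ p is true.
  So □(s ∨ p) is true at s1.
  At s1: ◇p requires p at some successor in {s0}.
    At s0: p is false.
  So ◇p is false at s1.

No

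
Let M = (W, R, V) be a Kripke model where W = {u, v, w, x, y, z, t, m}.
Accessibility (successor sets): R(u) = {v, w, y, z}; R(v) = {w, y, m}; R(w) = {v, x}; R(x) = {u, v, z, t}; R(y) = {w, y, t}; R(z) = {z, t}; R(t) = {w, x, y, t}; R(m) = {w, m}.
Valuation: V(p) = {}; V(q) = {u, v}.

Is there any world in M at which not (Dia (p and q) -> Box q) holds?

No

Let φ = not (Dia (p and q) -> Box q). Evaluate φ at each world:
  u (successors {v, w, y, z}): φ is false.
  v (successors {w, y, m}): φ is false.
  w (successors {v, x}): φ is false.
  x (successors {u, v, z, t}): φ is false.
  y (successors {w, y, t}): φ is false.
  z (successors {z, t}): φ is false.
  t (successors {w, x, y, t}): φ is false.
  m (successors {w, m}): φ is false.
For instance, at y:
  At y: Dia (p and q) -> Box q is true, so not (Dia (p and q) -> Box q) is false.
    At y: Dia (p and q) is false, Box q is false, so Dia (p and q) -> Box q is true.
      At y: Dia (p and q) requires p and q at some successor in {w, y, t}.
        At w: p and q is false.
        At y: p and q is false.
        At t: p and q is false.
      So Dia (p and q) is false at y.
      At y: Box q requires q at every successor {w, y, t}.
        q fails at w, so Box q is false at y.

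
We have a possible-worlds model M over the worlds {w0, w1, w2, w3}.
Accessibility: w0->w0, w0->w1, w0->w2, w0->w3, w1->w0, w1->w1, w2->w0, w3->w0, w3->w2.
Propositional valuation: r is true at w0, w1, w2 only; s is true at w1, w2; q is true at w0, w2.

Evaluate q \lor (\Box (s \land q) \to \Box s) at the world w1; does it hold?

Recall that \Box ψ holds at a world iff ψ holds at every accessible world, and \Diamond ψ holds iff ψ holds at some accessible world.
At w1: q is false, \Box (s \land q) \to \Box s is true, so q \lor (\Box (s \land q) \to \Box s) is true.
  At w1: \Box (s \land q) is false, \Box s is false, so \Box (s \land q) \to \Box s is true.
    At w1: \Box (s \land q) requires s \land q at every successor {w0, w1}.
      s \land q fails at w0, so \Box (s \land q) is false at w1.
    At w1: \Box s requires s at every successor {w0, w1}.
      s fails at w0, so \Box s is false at w1.

Yes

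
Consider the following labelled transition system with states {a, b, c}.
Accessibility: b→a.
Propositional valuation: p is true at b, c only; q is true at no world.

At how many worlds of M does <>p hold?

Let φ = <>p. Evaluate φ at each world:
  a (successors ∅): φ is false.
  b (successors {a}): φ is false.
  c (successors ∅): φ is false.
For instance, at b:
  At b: <>p requires p at some successor in {a}.
    At a: p is false.
  So <>p is false at b.
Satisfying worlds: none.

0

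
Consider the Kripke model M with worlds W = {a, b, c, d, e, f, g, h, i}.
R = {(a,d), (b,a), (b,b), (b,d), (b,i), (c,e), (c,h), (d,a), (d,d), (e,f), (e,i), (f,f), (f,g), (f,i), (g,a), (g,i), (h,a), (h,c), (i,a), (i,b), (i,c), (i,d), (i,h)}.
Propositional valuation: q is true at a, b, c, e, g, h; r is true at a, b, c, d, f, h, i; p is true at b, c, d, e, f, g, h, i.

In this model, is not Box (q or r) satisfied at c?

At c: Box (q or r) is true, so not Box (q or r) is false.
  At c: Box (q or r) requires q or r at every successor {e, h}.
    At e: q or r is true.
    At h: q or r is true.
  So Box (q or r) is true at c.

No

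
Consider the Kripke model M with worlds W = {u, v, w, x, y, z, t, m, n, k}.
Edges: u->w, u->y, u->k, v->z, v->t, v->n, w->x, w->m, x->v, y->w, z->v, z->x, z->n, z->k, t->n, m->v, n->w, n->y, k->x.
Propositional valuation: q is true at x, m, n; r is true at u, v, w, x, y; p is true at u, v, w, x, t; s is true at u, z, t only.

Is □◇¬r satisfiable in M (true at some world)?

Yes

Let φ = □◇¬r. Evaluate φ at each world:
  u (successors {w, y, k}): φ is false.
  v (successors {z, t, n}): φ is false.
  w (successors {x, m}): φ is false.
  x (successors {v}): φ is true.
  y (successors {w}): φ is true.
  z (successors {v, x, n, k}): φ is false.
  t (successors {n}): φ is false.
  m (successors {v}): φ is true.
  n (successors {w, y}): φ is false.
  k (successors {x}): φ is false.
Detail at x (witness):
  At x: □◇¬r requires ◇¬r at every successor {v}.
      At v: ◇¬r requires ¬r at some successor in {z, t, n}.
        ¬r holds at z, so ◇¬r is true at v.
  So □◇¬r is true at x.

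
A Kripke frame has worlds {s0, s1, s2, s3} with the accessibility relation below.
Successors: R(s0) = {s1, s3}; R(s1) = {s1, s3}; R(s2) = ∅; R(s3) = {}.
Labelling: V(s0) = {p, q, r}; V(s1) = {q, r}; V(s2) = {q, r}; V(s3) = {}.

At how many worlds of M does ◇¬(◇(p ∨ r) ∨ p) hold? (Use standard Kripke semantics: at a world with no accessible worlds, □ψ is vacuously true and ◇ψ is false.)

Recall that ◇ψ holds at a world iff ψ holds at some accessible world.
Let φ = ◇¬(◇(p ∨ r) ∨ p). Evaluate φ at each world:
  s0 (successors {s1, s3}): φ is true.
  s1 (successors {s1, s3}): φ is true.
  s2 (successors ∅): φ is false.
  s3 (successors ∅): φ is false.
For instance, at s0:
  At s0: ◇¬(◇(p ∨ r) ∨ p) requires ¬(◇(p ∨ r) ∨ p) at some successor in {s1, s3}.
    ¬(◇(p ∨ r) ∨ p) holds at s3, so ◇¬(◇(p ∨ r) ∨ p) is true at s0.
      At s3: ◇(p ∨ r) ∨ p is false, so ¬(◇(p ∨ r) ∨ p) is true.
Satisfying worlds: {s0, s1}

2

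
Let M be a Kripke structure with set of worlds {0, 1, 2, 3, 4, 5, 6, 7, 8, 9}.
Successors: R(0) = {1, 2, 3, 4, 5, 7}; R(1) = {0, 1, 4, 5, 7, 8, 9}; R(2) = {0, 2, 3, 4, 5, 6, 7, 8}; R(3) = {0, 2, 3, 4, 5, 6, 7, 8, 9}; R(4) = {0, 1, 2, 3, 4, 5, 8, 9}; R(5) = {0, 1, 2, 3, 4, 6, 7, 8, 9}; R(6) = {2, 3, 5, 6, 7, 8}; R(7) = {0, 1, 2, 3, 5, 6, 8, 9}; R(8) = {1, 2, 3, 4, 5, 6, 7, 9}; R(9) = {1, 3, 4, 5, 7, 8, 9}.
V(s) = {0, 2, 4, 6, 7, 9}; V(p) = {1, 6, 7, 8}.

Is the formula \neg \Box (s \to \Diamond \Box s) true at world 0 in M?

Yes

At 0: \Box (s \to \Diamond \Box s) is false, so \neg \Box (s \to \Diamond \Box s) is true.
  At 0: \Box (s \to \Diamond \Box s) requires s \to \Diamond \Box s at every successor {1, 2, 3, 4, 5, 7}.
    s \to \Diamond \Box s fails at 2, so \Box (s \to \Diamond \Box s) is false at 0.
      At 2: s is true, \Diamond \Box s is false, so s \to \Diamond \Box s is false.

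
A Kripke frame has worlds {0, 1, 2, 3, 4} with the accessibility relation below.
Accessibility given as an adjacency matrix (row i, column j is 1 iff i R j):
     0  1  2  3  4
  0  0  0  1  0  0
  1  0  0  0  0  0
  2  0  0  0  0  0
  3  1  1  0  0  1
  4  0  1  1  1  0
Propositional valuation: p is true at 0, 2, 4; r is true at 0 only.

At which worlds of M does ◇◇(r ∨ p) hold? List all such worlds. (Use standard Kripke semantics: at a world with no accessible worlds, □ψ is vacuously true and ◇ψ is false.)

3, 4

Let φ = ◇◇(r ∨ p). Evaluate φ at each world:
  0 (successors {2}): φ is false.
  1 (successors ∅): φ is false.
  2 (successors ∅): φ is false.
  3 (successors {0, 1, 4}): φ is true.
  4 (successors {1, 2, 3}): φ is true.
For instance, at 0:
  At 0: ◇◇(r ∨ p) requires ◇(r ∨ p) at some successor in {2}.
    At 2: ◇(r ∨ p) is false.
  So ◇◇(r ∨ p) is false at 0.
Satisfying worlds: {3, 4}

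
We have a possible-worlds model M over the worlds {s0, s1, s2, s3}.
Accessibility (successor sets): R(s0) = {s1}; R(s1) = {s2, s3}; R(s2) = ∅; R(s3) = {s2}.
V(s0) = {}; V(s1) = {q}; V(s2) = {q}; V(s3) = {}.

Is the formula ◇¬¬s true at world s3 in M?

No

At s3: ◇¬¬s requires ¬¬s at some successor in {s2}.
  At s2: ¬¬s is false.
So ◇¬¬s is false at s3.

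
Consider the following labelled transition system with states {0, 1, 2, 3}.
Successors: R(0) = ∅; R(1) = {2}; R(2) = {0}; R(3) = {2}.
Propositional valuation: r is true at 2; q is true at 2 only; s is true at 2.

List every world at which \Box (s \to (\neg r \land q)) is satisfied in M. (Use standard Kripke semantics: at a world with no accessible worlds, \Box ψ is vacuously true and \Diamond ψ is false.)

0, 2

Let φ = \Box (s \to (\neg r \land q)). Evaluate φ at each world:
  0 (successors ∅): φ is true.
  1 (successors {2}): φ is false.
  2 (successors {0}): φ is true.
  3 (successors {2}): φ is false.
For instance, at 1:
  At 1: \Box (s \to (\neg r \land q)) requires s \to (\neg r \land q) at every successor {2}.
    s \to (\neg r \land q) fails at 2, so \Box (s \to (\neg r \land q)) is false at 1.
Satisfying worlds: {0, 2}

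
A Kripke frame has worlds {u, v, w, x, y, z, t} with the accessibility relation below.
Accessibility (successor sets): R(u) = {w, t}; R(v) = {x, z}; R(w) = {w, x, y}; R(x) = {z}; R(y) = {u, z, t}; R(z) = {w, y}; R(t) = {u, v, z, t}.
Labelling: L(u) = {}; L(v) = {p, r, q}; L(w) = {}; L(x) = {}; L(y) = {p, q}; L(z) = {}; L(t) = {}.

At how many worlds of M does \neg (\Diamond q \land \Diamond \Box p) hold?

7

Let φ = \neg (\Diamond q \land \Diamond \Box p). Evaluate φ at each world:
  u (successors {w, t}): φ is true.
  v (successors {x, z}): φ is true.
  w (successors {w, x, y}): φ is true.
  x (successors {z}): φ is true.
  y (successors {u, z, t}): φ is true.
  z (successors {w, y}): φ is true.
  t (successors {u, v, z, t}): φ is true.
For instance, at z:
  At z: \Diamond q \land \Diamond \Box p is false, so \neg (\Diamond q \land \Diamond \Box p) is true.
    At z: \Diamond q is true, \Diamond \Box p is false, so \Diamond q \land \Diamond \Box p is false.
      At z: \Diamond q requires q at some successor in {w, y}.
        q holds at y, so \Diamond q is true at z.
      At z: \Diamond \Box p requires \Box p at some successor in {w, y}.
        At w: \Box p is false.
        At y: \Box p is false.
      So \Diamond \Box p is false at z.
Satisfying worlds: {u, v, w, x, y, z, t}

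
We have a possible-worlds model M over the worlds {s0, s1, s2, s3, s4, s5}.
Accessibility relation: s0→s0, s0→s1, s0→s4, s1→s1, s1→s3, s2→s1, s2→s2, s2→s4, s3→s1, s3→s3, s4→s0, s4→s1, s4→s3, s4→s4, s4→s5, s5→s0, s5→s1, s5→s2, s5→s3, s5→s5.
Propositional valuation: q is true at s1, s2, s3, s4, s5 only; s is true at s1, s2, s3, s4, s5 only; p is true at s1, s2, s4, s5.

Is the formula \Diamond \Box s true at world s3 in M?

Yes

At s3: \Diamond \Box s requires \Box s at some successor in {s1, s3}.
  \Box s holds at s1, so \Diamond \Box s is true at s3.
    At s1: \Box s requires s at every successor {s1, s3}.
      At s1: s is true.
      At s3: s is true.
    So \Box s is true at s1.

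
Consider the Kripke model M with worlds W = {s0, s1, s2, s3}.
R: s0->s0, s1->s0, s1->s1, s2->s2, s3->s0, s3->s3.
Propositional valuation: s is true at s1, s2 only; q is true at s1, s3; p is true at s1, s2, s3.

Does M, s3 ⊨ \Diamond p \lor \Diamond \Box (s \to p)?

Recall that \Box ψ holds at a world iff ψ holds at every accessible world, and \Diamond ψ holds iff ψ holds at some accessible world.
At s3: \Diamond p is true, \Diamond \Box (s \to p) is true, so \Diamond p \lor \Diamond \Box (s \to p) is true.
  At s3: \Diamond p requires p at some successor in {s0, s3}.
    p holds at s3, so \Diamond p is true at s3.
  At s3: \Diamond \Box (s \to p) requires \Box (s \to p) at some successor in {s0, s3}.
    \Box (s \to p) holds at s0, so \Diamond \Box (s \to p) is true at s3.
      At s0: \Box (s \to p) requires s \to p at every successor {s0}.
        At s0: s \to p is true.
      So \Box (s \to p) is true at s0.

Yes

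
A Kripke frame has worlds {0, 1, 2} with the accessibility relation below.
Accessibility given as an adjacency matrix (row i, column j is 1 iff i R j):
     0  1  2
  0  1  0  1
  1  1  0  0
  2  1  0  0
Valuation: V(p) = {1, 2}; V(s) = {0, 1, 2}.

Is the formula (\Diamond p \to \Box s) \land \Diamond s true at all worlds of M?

Yes

Recall that \Box ψ holds at a world iff ψ holds at every accessible world, and \Diamond ψ holds iff ψ holds at some accessible world.
Let φ = (\Diamond p \to \Box s) \land \Diamond s. Evaluate φ at each world:
  0 (successors {0, 2}): φ is true.
  1 (successors {0}): φ is true.
  2 (successors {0}): φ is true.
For instance, at 1:
  At 1: \Diamond p \to \Box s is true, \Diamond s is true, so (\Diamond p \to \Box s) \land \Diamond s is true.
    At 1: \Diamond p is false, \Box s is true, so \Diamond p \to \Box s is true.
      At 1: \Diamond p requires p at some successor in {0}.
        At 0: p is false.
      So \Diamond p is false at 1.
      At 1: \Box s requires s at every successor {0}.
        At 0: s is true.
      So \Box s is true at 1.
    At 1: \Diamond s requires s at some successor in {0}.
      s holds at 0, so \Diamond s is true at 1.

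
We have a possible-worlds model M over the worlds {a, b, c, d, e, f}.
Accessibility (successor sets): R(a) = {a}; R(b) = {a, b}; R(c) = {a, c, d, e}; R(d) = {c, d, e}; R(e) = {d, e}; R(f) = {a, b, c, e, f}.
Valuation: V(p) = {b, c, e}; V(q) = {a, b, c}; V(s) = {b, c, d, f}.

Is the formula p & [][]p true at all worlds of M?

Let φ = p & [][]p. Evaluate φ at each world:
  a (successors {a}): φ is false.
  b (successors {a, b}): φ is false.
  c (successors {a, c, d, e}): φ is false.
  d (successors {c, d, e}): φ is false.
  e (successors {d, e}): φ is false.
  f (successors {a, b, c, e, f}): φ is false.
Detail at a (counterexample):
  At a: p is false, [][]p is false, so p & [][]p is false.
    At a: [][]p requires []p at every successor {a}.
      []p fails at a, so [][]p is false at a.

No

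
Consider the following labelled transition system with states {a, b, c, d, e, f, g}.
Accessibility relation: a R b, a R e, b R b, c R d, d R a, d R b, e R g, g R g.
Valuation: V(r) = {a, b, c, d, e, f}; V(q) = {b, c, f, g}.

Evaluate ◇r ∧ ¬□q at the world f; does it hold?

No

At f: ◇r is false, ¬□q is false, so ◇r ∧ ¬□q is false.
  At f: no accessible worlds, so ◇r is false.
  At f: □q is true, so ¬□q is false.
    At f: no accessible worlds, so □q holds vacuously.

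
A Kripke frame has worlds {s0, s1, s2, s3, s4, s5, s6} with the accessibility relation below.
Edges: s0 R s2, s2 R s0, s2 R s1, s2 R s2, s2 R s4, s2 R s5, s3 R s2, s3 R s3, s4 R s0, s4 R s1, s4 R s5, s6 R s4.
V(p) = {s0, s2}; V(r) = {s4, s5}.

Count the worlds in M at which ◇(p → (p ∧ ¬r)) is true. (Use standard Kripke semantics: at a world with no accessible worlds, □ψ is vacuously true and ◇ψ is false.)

Let φ = ◇(p → (p ∧ ¬r)). Evaluate φ at each world:
  s0 (successors {s2}): φ is true.
  s1 (successors ∅): φ is false.
  s2 (successors {s0, s1, s2, s4, s5}): φ is true.
  s3 (successors {s2, s3}): φ is true.
  s4 (successors {s0, s1, s5}): φ is true.
  s5 (successors ∅): φ is false.
  s6 (successors {s4}): φ is true.
For instance, at s4:
  At s4: ◇(p → (p ∧ ¬r)) requires p → (p ∧ ¬r) at some successor in {s0, s1, s5}.
    p → (p ∧ ¬r) holds at s0, so ◇(p → (p ∧ ¬r)) is true at s4.
Satisfying worlds: {s0, s2, s3, s4, s6}

5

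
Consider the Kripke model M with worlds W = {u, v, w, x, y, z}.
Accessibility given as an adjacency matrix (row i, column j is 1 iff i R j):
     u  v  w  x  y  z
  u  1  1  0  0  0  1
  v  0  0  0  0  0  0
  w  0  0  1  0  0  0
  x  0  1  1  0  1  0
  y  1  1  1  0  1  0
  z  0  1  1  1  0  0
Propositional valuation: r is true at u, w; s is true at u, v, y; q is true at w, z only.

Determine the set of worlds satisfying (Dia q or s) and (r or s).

Recall that Dia ψ holds at a world iff ψ holds at some accessible world.
Let φ = (Dia q or s) and (r or s). Evaluate φ at each world:
  u (successors {u, v, z}): φ is true.
  v (successors ∅): φ is true.
  w (successors {w}): φ is true.
  x (successors {v, w, y}): φ is false.
  y (successors {u, v, w, y}): φ is true.
  z (successors {v, w, x}): φ is false.
For instance, at w:
  At w: Dia q or s is true, r or s is true, so (Dia q or s) and (r or s) is true.
    At w: Dia q is true, s is false, so Dia q or s is true.
      At w: Dia q requires q at some successor in {w}.
        q holds at w, so Dia q is true at w.
Satisfying worlds: {u, v, w, y}

u, v, w, y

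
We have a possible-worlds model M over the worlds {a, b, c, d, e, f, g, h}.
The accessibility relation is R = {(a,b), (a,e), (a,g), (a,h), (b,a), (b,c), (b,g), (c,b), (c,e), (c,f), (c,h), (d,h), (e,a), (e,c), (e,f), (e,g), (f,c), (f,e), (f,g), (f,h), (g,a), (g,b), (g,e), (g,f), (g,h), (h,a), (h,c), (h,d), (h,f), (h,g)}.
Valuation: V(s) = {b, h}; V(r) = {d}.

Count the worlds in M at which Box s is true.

1

Let φ = Box s. Evaluate φ at each world:
  a (successors {b, e, g, h}): φ is false.
  b (successors {a, c, g}): φ is false.
  c (successors {b, e, f, h}): φ is false.
  d (successors {h}): φ is true.
  e (successors {a, c, f, g}): φ is false.
  f (successors {c, e, g, h}): φ is false.
  g (successors {a, b, e, f, h}): φ is false.
  h (successors {a, c, d, f, g}): φ is false.
For instance, at d:
  At d: Box s requires s at every successor {h}.
    At h: s is true.
  So Box s is true at d.
Satisfying worlds: {d}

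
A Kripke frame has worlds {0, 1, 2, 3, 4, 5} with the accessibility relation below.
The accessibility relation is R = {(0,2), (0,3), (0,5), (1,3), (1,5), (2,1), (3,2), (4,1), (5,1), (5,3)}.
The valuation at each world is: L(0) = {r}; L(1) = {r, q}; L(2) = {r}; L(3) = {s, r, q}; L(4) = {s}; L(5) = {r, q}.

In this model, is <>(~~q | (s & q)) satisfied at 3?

No

At 3: <>(~~q | (s & q)) requires ~~q | (s & q) at some successor in {2}.
  At 2: ~~q | (s & q) is false.
So <>(~~q | (s & q)) is false at 3.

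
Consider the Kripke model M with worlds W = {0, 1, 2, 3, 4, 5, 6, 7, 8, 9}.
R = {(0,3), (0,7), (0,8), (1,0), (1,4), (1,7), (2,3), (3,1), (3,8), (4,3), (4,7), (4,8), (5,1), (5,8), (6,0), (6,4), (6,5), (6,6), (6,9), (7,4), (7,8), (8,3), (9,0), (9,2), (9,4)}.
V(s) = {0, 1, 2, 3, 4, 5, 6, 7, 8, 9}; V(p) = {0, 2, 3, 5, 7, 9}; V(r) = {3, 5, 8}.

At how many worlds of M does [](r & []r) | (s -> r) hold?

3

Let φ = [](r & []r) | (s -> r). Evaluate φ at each world:
  0 (successors {3, 7, 8}): φ is false.
  1 (successors {0, 4, 7}): φ is false.
  2 (successors {3}): φ is false.
  3 (successors {1, 8}): φ is true.
  4 (successors {3, 7, 8}): φ is false.
  5 (successors {1, 8}): φ is true.
  6 (successors {0, 4, 5, 6, 9}): φ is false.
  7 (successors {4, 8}): φ is false.
  8 (successors {3}): φ is true.
  9 (successors {0, 2, 4}): φ is false.
For instance, at 1:
  At 1: [](r & []r) is false, s -> r is false, so [](r & []r) | (s -> r) is false.
    At 1: [](r & []r) requires r & []r at every successor {0, 4, 7}.
      r & []r fails at 0, so [](r & []r) is false at 1.
Satisfying worlds: {3, 5, 8}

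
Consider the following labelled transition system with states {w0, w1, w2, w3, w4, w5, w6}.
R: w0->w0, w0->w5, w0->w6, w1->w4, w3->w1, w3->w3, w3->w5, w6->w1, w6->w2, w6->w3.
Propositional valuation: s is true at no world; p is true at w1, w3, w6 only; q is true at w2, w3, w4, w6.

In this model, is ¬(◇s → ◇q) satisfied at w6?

No

At w6: ◇s → ◇q is true, so ¬(◇s → ◇q) is false.
  At w6: ◇s is false, ◇q is true, so ◇s → ◇q is true.
    At w6: ◇s requires s at some successor in {w1, w2, w3}.
      At w1: s is false.
      At w2: s is false.
      At w3: s is false.
    So ◇s is false at w6.
    At w6: ◇q requires q at some successor in {w1, w2, w3}.
      q holds at w2, so ◇q is true at w6.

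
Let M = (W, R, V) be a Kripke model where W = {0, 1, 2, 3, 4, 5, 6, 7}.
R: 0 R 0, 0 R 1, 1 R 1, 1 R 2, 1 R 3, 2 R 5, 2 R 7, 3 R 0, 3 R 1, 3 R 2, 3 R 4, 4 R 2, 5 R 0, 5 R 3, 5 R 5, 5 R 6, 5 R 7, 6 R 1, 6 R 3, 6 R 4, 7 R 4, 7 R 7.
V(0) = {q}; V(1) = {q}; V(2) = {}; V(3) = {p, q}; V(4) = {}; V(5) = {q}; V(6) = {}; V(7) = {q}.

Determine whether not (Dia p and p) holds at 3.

Yes

At 3: Dia p and p is false, so not (Dia p and p) is true.
  At 3: Dia p is false, p is true, so Dia p and p is false.
    At 3: Dia p requires p at some successor in {0, 1, 2, 4}.
      At 0: p is false.
      At 1: p is false.
      At 2: p is false.
      At 4: p is false.
    So Dia p is false at 3.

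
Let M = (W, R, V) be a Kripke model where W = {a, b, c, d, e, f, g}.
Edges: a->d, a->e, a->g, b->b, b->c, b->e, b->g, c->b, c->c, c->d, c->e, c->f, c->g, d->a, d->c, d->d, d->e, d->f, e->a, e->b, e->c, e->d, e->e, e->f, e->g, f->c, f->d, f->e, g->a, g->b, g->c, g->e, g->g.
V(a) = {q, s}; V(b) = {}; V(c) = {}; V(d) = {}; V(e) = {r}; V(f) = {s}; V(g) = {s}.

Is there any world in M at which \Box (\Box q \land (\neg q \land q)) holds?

No

Recall that \Box ψ holds at a world iff ψ holds at every accessible world, and \Diamond ψ holds iff ψ holds at some accessible world.
Let φ = \Box (\Box q \land (\neg q \land q)). Evaluate φ at each world:
  a (successors {d, e, g}): φ is false.
  b (successors {b, c, e, g}): φ is false.
  c (successors {b, c, d, e, f, g}): φ is false.
  d (successors {a, c, d, e, f}): φ is false.
  e (successors {a, b, c, d, e, f, g}): φ is false.
  f (successors {c, d, e}): φ is false.
  g (successors {a, b, c, e, g}): φ is false.
For instance, at g:
  At g: \Box (\Box q \land (\neg q \land q)) requires \Box q \land (\neg q \land q) at every successor {a, b, c, e, g}.
    \Box q \land (\neg q \land q) fails at a, so \Box (\Box q \land (\neg q \land q)) is false at g.
      At a: \Box q is false, \neg q \land q is false, so \Box q \land (\neg q \land q) is false.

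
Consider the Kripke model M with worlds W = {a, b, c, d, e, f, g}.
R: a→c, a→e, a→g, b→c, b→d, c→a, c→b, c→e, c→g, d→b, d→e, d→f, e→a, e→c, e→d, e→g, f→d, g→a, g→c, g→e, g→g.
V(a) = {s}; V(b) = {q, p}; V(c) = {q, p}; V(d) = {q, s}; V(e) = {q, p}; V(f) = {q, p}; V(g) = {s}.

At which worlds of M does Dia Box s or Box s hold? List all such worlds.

d, f

Recall that Box ψ holds at a world iff ψ holds at every accessible world, and Dia ψ holds iff ψ holds at some accessible world.
Let φ = Dia Box s or Box s. Evaluate φ at each world:
  a (successors {c, e, g}): φ is false.
  b (successors {c, d}): φ is false.
  c (successors {a, b, e, g}): φ is false.
  d (successors {b, e, f}): φ is true.
  e (successors {a, c, d, g}): φ is false.
  f (successors {d}): φ is true.
  g (successors {a, c, e, g}): φ is false.
For instance, at c:
  At c: Dia Box s is false, Box s is false, so Dia Box s or Box s is false.
    At c: Dia Box s requires Box s at some successor in {a, b, e, g}.
      At a: Box s is false.
      At b: Box s is false.
      At e: Box s is false.
      At g: Box s is false.
    So Dia Box s is false at c.
    At c: Box s requires s at every successor {a, b, e, g}.
      s fails at b, so Box s is false at c.
Satisfying worlds: {d, f}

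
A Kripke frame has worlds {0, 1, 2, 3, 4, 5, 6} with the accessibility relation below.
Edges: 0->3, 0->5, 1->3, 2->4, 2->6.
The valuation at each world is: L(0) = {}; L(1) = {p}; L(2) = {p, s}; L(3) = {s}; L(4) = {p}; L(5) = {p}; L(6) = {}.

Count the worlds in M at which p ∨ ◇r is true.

Let φ = p ∨ ◇r. Evaluate φ at each world:
  0 (successors {3, 5}): φ is false.
  1 (successors {3}): φ is true.
  2 (successors {4, 6}): φ is true.
  3 (successors ∅): φ is false.
  4 (successors ∅): φ is true.
  5 (successors ∅): φ is true.
  6 (successors ∅): φ is false.
For instance, at 2:
  At 2: p is true, ◇r is false, so p ∨ ◇r is true.
    At 2: ◇r requires r at some successor in {4, 6}.
      At 4: r is false.
      At 6: r is false.
    So ◇r is false at 2.
Satisfying worlds: {1, 2, 4, 5}

4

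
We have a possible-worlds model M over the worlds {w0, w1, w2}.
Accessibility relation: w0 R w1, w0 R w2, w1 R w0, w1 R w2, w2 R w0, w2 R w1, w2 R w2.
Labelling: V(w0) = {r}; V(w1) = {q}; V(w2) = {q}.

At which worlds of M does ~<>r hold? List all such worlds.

Let φ = ~<>r. Evaluate φ at each world:
  w0 (successors {w1, w2}): φ is true.
  w1 (successors {w0, w2}): φ is false.
  w2 (successors {w0, w1, w2}): φ is false.
For instance, at w0:
  At w0: <>r is false, so ~<>r is true.
    At w0: <>r requires r at some successor in {w1, w2}.
      At w1: r is false.
      At w2: r is false.
    So <>r is false at w0.
Satisfying worlds: {w0}

w0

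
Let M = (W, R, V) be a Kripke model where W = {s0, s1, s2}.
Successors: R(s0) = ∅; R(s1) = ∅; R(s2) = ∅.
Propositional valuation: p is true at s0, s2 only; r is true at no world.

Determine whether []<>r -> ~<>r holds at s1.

Yes

Recall that []ψ holds at a world iff ψ holds at every accessible world, and <>ψ holds iff ψ holds at some accessible world.
At s1: []<>r is true, ~<>r is true, so []<>r -> ~<>r is true.
  At s1: no accessible worlds, so []<>r holds vacuously.
  At s1: <>r is false, so ~<>r is true.
    At s1: no accessible worlds, so <>r is false.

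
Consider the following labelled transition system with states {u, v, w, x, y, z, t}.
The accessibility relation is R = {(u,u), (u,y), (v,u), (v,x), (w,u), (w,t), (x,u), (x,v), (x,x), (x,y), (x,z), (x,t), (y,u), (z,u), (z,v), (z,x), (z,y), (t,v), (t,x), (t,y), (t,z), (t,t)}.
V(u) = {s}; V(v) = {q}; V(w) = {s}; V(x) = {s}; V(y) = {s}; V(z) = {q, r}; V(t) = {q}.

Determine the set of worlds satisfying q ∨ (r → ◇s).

u, v, w, x, y, z, t

Recall that ◇ψ holds at a world iff ψ holds at some accessible world.
Let φ = q ∨ (r → ◇s). Evaluate φ at each world:
  u (successors {u, y}): φ is true.
  v (successors {u, x}): φ is true.
  w (successors {u, t}): φ is true.
  x (successors {u, v, x, y, z, t}): φ is true.
  y (successors {u}): φ is true.
  z (successors {u, v, x, y}): φ is true.
  t (successors {v, x, y, z, t}): φ is true.
For instance, at u:
  At u: q is false, r → ◇s is true, so q ∨ (r → ◇s) is true.
    At u: r is false, ◇s is true, so r → ◇s is true.
      At u: ◇s requires s at some successor in {u, y}.
        s holds at u, so ◇s is true at u.
Satisfying worlds: {u, v, w, x, y, z, t}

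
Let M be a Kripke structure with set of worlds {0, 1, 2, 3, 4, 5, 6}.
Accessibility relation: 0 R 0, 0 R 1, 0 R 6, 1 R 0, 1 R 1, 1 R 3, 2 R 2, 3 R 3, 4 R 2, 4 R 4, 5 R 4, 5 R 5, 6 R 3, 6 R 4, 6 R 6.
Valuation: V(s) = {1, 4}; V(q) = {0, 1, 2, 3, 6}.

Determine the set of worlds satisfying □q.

Let φ = □q. Evaluate φ at each world:
  0 (successors {0, 1, 6}): φ is true.
  1 (successors {0, 1, 3}): φ is true.
  2 (successors {2}): φ is true.
  3 (successors {3}): φ is true.
  4 (successors {2, 4}): φ is false.
  5 (successors {4, 5}): φ is false.
  6 (successors {3, 4, 6}): φ is false.
For instance, at 3:
  At 3: □q requires q at every successor {3}.
    At 3: q is true.
  So □q is true at 3.
Satisfying worlds: {0, 1, 2, 3}

0, 1, 2, 3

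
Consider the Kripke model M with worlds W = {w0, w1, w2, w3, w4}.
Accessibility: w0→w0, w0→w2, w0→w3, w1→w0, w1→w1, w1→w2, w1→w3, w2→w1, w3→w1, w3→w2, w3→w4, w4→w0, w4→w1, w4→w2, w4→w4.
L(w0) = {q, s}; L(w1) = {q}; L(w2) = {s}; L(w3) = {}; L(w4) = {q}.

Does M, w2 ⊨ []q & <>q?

At w2: []q is true, <>q is true, so []q & <>q is true.
  At w2: []q requires q at every successor {w1}.
    At w1: q is true.
  So []q is true at w2.
  At w2: <>q requires q at some successor in {w1}.
    q holds at w1, so <>q is true at w2.

Yes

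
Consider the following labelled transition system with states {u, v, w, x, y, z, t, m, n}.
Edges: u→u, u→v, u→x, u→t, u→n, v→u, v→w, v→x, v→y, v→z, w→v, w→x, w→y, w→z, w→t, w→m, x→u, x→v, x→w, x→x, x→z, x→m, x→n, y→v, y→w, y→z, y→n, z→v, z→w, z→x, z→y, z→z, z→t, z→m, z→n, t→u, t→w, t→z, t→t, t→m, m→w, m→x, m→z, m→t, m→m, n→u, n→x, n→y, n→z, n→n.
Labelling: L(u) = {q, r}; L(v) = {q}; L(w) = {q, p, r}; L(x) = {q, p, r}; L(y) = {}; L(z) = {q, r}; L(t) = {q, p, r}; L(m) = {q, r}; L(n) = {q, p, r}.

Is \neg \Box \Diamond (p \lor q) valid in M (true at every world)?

Recall that \Box ψ holds at a world iff ψ holds at every accessible world, and \Diamond ψ holds iff ψ holds at some accessible world.
Let φ = \neg \Box \Diamond (p \lor q). Evaluate φ at each world:
  u (successors {u, v, x, t, n}): φ is false.
  v (successors {u, w, x, y, z}): φ is false.
  w (successors {v, x, y, z, t, m}): φ is false.
  x (successors {u, v, w, x, z, m, n}): φ is false.
  y (successors {v, w, z, n}): φ is false.
  z (successors {v, w, x, y, z, t, m, n}): φ is false.
  t (successors {u, w, z, t, m}): φ is false.
  m (successors {w, x, z, t, m}): φ is false.
  n (successors {u, x, y, z, n}): φ is false.
Detail at u (counterexample):
  At u: \Box \Diamond (p \lor q) is true, so \neg \Box \Diamond (p \lor q) is false.
    At u: \Box \Diamond (p \lor q) requires \Diamond (p \lor q) at every successor {u, v, x, t, n}.
      At u: \Diamond (p \lor q) is true.
      At v: \Diamond (p \lor q) is true.
      At x: \Diamond (p \lor q) is true.
      At t: \Diamond (p \lor q) is true.
      At n: \Diamond (p \lor q) is true.
    So \Box \Diamond (p \lor q) is true at u.

No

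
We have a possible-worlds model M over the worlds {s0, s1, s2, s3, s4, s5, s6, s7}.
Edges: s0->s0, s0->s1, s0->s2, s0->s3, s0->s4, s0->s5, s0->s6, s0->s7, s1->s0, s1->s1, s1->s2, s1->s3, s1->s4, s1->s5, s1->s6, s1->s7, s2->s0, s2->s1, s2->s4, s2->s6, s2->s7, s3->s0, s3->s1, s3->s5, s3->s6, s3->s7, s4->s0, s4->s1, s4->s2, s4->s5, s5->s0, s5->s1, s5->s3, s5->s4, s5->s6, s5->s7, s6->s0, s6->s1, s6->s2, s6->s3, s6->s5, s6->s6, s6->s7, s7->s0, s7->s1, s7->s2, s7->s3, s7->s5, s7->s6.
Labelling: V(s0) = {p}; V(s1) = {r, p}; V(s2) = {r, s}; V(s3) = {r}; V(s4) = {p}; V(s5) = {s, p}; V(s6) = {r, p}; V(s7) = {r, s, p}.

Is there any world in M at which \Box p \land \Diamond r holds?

Yes

Recall that \Box ψ holds at a world iff ψ holds at every accessible world, and \Diamond ψ holds iff ψ holds at some accessible world.
Let φ = \Box p \land \Diamond r. Evaluate φ at each world:
  s0 (successors {s0, s1, s2, s3, s4, s5, s6, s7}): φ is false.
  s1 (successors {s0, s1, s2, s3, s4, s5, s6, s7}): φ is false.
  s2 (successors {s0, s1, s4, s6, s7}): φ is true.
  s3 (successors {s0, s1, s5, s6, s7}): φ is true.
  s4 (successors {s0, s1, s2, s5}): φ is false.
  s5 (successors {s0, s1, s3, s4, s6, s7}): φ is false.
  s6 (successors {s0, s1, s2, s3, s5, s6, s7}): φ is false.
  s7 (successors {s0, s1, s2, s3, s5, s6}): φ is false.
Detail at s2 (witness):
  At s2: \Box p is true, \Diamond r is true, so \Box p \land \Diamond r is true.
    At s2: \Box p requires p at every successor {s0, s1, s4, s6, s7}.
      At s0: p is true.
      At s1: p is true.
      At s4: p is true.
      At s6: p is true.
      At s7: p is true.
    So \Box p is true at s2.
    At s2: \Diamond r requires r at some successor in {s0, s1, s4, s6, s7}.
      r holds at s1, so \Diamond r is true at s2.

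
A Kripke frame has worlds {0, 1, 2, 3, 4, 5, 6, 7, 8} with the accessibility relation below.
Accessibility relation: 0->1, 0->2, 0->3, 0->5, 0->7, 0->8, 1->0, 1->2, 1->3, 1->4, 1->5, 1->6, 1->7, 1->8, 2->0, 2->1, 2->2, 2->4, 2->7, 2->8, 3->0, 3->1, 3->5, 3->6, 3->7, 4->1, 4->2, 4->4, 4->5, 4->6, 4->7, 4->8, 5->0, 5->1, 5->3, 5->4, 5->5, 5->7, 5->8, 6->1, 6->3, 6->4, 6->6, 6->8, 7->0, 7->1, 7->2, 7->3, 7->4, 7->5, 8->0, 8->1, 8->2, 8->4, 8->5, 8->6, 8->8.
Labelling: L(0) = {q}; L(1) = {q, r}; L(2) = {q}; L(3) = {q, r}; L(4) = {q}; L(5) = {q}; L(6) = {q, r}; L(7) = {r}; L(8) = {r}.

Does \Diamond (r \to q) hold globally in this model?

Let φ = \Diamond (r \to q). Evaluate φ at each world:
  0 (successors {1, 2, 3, 5, 7, 8}): φ is true.
  1 (successors {0, 2, 3, 4, 5, 6, 7, 8}): φ is true.
  2 (successors {0, 1, 2, 4, 7, 8}): φ is true.
  3 (successors {0, 1, 5, 6, 7}): φ is true.
  4 (successors {1, 2, 4, 5, 6, 7, 8}): φ is true.
  5 (successors {0, 1, 3, 4, 5, 7, 8}): φ is true.
  6 (successors {1, 3, 4, 6, 8}): φ is true.
  7 (successors {0, 1, 2, 3, 4, 5}): φ is true.
  8 (successors {0, 1, 2, 4, 5, 6, 8}): φ is true.
For instance, at 8:
  At 8: \Diamond (r \to q) requires r \to q at some successor in {0, 1, 2, 4, 5, 6, 8}.
    r \to q holds at 0, so \Diamond (r \to q) is true at 8.

Yes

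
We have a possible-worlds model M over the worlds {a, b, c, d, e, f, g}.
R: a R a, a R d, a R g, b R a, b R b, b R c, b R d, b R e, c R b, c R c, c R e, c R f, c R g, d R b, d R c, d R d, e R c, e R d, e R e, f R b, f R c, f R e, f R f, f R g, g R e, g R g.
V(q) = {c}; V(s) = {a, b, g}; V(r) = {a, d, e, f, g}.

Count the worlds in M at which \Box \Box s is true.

0

Let φ = \Box \Box s. Evaluate φ at each world:
  a (successors {a, d, g}): φ is false.
  b (successors {a, b, c, d, e}): φ is false.
  c (successors {b, c, e, f, g}): φ is false.
  d (successors {b, c, d}): φ is false.
  e (successors {c, d, e}): φ is false.
  f (successors {b, c, e, f, g}): φ is false.
  g (successors {e, g}): φ is false.
For instance, at d:
  At d: \Box \Box s requires \Box s at every successor {b, c, d}.
    \Box s fails at b, so \Box \Box s is false at d.
      At b: \Box s requires s at every successor {a, b, c, d, e}.
        s fails at c, so \Box s is false at b.
Satisfying worlds: none.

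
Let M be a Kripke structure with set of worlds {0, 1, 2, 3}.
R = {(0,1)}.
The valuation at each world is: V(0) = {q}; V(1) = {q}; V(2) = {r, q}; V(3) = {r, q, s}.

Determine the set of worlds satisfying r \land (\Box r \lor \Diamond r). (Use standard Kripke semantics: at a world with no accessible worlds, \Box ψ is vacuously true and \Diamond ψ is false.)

Recall that \Box ψ holds at a world iff ψ holds at every accessible world, and \Diamond ψ holds iff ψ holds at some accessible world.
Let φ = r \land (\Box r \lor \Diamond r). Evaluate φ at each world:
  0 (successors {1}): φ is false.
  1 (successors ∅): φ is false.
  2 (successors ∅): φ is true.
  3 (successors ∅): φ is true.
For instance, at 0:
  At 0: r is false, \Box r \lor \Diamond r is false, so r \land (\Box r \lor \Diamond r) is false.
    At 0: \Box r is false, \Diamond r is false, so \Box r \lor \Diamond r is false.
      At 0: \Box r requires r at every successor {1}.
        r fails at 1, so \Box r is false at 0.
      At 0: \Diamond r requires r at some successor in {1}.
        At 1: r is false.
      So \Diamond r is false at 0.
Satisfying worlds: {2, 3}

2, 3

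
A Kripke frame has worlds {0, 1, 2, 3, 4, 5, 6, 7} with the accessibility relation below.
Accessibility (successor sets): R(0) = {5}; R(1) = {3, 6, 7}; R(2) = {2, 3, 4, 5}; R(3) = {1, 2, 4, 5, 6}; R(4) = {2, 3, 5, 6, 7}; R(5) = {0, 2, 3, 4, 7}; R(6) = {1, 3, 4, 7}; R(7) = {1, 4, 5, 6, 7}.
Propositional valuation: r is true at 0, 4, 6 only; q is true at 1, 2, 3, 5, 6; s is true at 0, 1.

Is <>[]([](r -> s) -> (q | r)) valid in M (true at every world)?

Recall that []ψ holds at a world iff ψ holds at every accessible world, and <>ψ holds iff ψ holds at some accessible world.
Let φ = <>[]([](r -> s) -> (q | r)). Evaluate φ at each world:
  0 (successors {5}): φ is true.
  1 (successors {3, 6, 7}): φ is true.
  2 (successors {2, 3, 4, 5}): φ is true.
  3 (successors {1, 2, 4, 5, 6}): φ is true.
  4 (successors {2, 3, 5, 6, 7}): φ is true.
  5 (successors {0, 2, 3, 4, 7}): φ is true.
  6 (successors {1, 3, 4, 7}): φ is true.
  7 (successors {1, 4, 5, 6, 7}): φ is true.
For instance, at 6:
  At 6: <>[]([](r -> s) -> (q | r)) requires []([](r -> s) -> (q | r)) at some successor in {1, 3, 4, 7}.
    []([](r -> s) -> (q | r)) holds at 1, so <>[]([](r -> s) -> (q | r)) is true at 6.
      At 1: []([](r -> s) -> (q | r)) requires [](r -> s) -> (q | r) at every successor {3, 6, 7}.
        At 3: [](r -> s) -> (q | r) is true.
        At 6: [](r -> s) -> (q | r) is true.
        At 7: [](r -> s) -> (q | r) is true.
      So []([](r -> s) -> (q | r)) is true at 1.

Yes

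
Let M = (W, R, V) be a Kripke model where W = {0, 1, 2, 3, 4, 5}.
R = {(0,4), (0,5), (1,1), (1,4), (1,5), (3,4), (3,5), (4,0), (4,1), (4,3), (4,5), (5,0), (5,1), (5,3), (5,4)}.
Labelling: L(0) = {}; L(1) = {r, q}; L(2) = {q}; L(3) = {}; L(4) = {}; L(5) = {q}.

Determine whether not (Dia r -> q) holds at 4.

At 4: Dia r -> q is false, so not (Dia r -> q) is true.
  At 4: Dia r is true, q is false, so Dia r -> q is false.
    At 4: Dia r requires r at some successor in {0, 1, 3, 5}.
      r holds at 1, so Dia r is true at 4.

Yes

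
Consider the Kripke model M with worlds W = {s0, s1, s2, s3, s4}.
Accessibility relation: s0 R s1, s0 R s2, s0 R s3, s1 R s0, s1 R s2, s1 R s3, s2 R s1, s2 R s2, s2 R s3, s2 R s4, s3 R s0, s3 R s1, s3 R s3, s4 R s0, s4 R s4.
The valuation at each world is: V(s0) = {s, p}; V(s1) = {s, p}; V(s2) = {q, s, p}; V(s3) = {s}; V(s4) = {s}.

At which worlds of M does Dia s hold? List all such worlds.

Let φ = Dia s. Evaluate φ at each world:
  s0 (successors {s1, s2, s3}): φ is true.
  s1 (successors {s0, s2, s3}): φ is true.
  s2 (successors {s1, s2, s3, s4}): φ is true.
  s3 (successors {s0, s1, s3}): φ is true.
  s4 (successors {s0, s4}): φ is true.
For instance, at s0:
  At s0: Dia s requires s at some successor in {s1, s2, s3}.
    s holds at s1, so Dia s is true at s0.
Satisfying worlds: {s0, s1, s2, s3, s4}

s0, s1, s2, s3, s4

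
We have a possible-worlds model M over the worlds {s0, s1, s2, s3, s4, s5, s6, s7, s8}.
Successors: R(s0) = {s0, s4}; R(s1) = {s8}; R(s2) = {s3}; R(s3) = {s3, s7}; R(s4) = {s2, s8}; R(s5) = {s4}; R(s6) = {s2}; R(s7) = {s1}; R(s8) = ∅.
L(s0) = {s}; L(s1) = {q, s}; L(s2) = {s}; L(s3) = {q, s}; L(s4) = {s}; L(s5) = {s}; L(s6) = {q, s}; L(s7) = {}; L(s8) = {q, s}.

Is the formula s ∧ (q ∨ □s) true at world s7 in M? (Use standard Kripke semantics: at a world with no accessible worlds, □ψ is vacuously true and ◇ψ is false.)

No

Recall that □ψ holds at a world iff ψ holds at every accessible world, and ◇ψ holds iff ψ holds at some accessible world.
At s7: s is false, q ∨ □s is true, so s ∧ (q ∨ □s) is false.
  At s7: q is false, □s is true, so q ∨ □s is true.
    At s7: □s requires s at every successor {s1}.
      At s1: s is true.
    So □s is true at s7.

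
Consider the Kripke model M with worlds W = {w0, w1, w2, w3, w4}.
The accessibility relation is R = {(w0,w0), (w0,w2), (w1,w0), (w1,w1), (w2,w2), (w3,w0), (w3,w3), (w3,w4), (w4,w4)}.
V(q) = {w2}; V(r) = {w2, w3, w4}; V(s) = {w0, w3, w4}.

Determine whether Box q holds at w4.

Recall that Box ψ holds at a world iff ψ holds at every accessible world, and Dia ψ holds iff ψ holds at some accessible world.
At w4: Box q requires q at every successor {w4}.
  q fails at w4, so Box q is false at w4.

No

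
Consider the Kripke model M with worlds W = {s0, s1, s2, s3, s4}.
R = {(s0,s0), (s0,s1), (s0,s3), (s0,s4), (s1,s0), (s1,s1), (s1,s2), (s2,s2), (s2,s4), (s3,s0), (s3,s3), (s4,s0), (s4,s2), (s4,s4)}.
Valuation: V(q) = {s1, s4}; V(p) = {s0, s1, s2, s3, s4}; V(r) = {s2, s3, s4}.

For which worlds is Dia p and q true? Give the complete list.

s1, s4

Let φ = Dia p and q. Evaluate φ at each world:
  s0 (successors {s0, s1, s3, s4}): φ is false.
  s1 (successors {s0, s1, s2}): φ is true.
  s2 (successors {s2, s4}): φ is false.
  s3 (successors {s0, s3}): φ is false.
  s4 (successors {s0, s2, s4}): φ is true.
For instance, at s3:
  At s3: Dia p is true, q is false, so Dia p and q is false.
    At s3: Dia p requires p at some successor in {s0, s3}.
      p holds at s0, so Dia p is true at s3.
Satisfying worlds: {s1, s4}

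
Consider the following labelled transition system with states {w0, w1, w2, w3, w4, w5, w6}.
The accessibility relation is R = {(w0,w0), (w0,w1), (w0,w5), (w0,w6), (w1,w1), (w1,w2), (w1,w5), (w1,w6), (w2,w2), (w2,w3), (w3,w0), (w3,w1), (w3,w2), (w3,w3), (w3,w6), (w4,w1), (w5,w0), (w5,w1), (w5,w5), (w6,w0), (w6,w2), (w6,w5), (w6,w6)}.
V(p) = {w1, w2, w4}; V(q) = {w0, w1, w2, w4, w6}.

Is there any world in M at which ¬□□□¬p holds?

Let φ = ¬□□□¬p. Evaluate φ at each world:
  w0 (successors {w0, w1, w5, w6}): φ is true.
  w1 (successors {w1, w2, w5, w6}): φ is true.
  w2 (successors {w2, w3}): φ is true.
  w3 (successors {w0, w1, w2, w3, w6}): φ is true.
  w4 (successors {w1}): φ is true.
  w5 (successors {w0, w1, w5}): φ is true.
  w6 (successors {w0, w2, w5, w6}): φ is true.
Detail at w0 (witness):
  At w0: □□□¬p is false, so ¬□□□¬p is true.
    At w0: □□□¬p requires □□¬p at every successor {w0, w1, w5, w6}.
      □□¬p fails at w0, so □□□¬p is false at w0.

Yes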